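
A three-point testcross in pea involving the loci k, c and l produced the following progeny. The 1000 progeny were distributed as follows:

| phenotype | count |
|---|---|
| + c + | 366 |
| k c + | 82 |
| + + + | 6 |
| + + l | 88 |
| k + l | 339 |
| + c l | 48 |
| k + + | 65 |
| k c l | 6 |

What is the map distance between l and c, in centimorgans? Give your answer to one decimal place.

The two most frequent reciprocal classes, k + l and + c +, are the parental types, so the F1 was k + l / + c +.
The two rarest classes, k c l and + + +, are the double crossovers. Comparing them with the parentals, only the c allele has switched, so c is the middle locus and the order is l – c – k.
Crossovers in the l–c interval produce the single-crossover classes k + + and + c l (65 + 48 = 113) plus the double crossovers (12).
RF(l–c) = (113 + 12) / 1000 = 125/1000 = 0.1250 → 12.5 centimorgans.

12.5 centimorgans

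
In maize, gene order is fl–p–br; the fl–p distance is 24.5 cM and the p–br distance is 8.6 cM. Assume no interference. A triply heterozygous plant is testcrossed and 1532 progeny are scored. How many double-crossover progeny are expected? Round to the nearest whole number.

Map distances give recombination frequencies of 0.245 and 0.086 for the two intervals.
With no interference, expected double-crossover frequency = 0.245 × 0.086 = 0.02107.
Expected number = 0.02107 × 1532 = 32.28 ≈ 32.

32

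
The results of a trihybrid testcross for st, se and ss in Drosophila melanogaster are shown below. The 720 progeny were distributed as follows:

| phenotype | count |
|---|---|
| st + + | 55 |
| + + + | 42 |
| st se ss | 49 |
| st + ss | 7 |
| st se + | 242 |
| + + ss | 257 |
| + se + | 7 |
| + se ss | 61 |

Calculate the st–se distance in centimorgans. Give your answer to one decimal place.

The two most frequent reciprocal classes, + + ss and st se +, are the parental types, so the F1 was + + ss / st se +.
The two rarest classes, st + ss and + se +, are the double crossovers. Comparing them with the parentals, only the st allele has switched, so st is the middle locus and the order is se – st – ss.
Crossovers in the se–st interval produce the single-crossover classes + se ss and st + + (61 + 55 = 116) plus the double crossovers (14).
RF(se–st) = (116 + 14) / 720 = 130/720 = 0.1806 → 18.1 centimorgans.

18.1 centimorgans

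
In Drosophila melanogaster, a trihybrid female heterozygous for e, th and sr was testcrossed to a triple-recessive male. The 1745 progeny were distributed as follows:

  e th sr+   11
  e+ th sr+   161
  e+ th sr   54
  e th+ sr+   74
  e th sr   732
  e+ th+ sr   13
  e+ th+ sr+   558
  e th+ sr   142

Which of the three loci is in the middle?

sr

The two most frequent reciprocal classes, e th sr and e+ th+ sr+, are the parental types, so the F1 was e th sr / e+ th+ sr+.
The two rarest classes, e th sr+ and e+ th+ sr, are the double crossovers. Comparing them with the parentals, only the sr allele has switched, so sr is the middle locus and the order is e – sr – th.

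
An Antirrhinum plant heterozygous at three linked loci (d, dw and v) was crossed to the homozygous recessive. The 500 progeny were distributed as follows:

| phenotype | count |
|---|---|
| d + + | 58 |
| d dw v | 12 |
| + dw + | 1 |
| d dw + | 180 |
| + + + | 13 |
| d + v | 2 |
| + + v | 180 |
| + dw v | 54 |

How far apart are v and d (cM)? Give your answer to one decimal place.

The two most frequent reciprocal classes, d dw + and + + v, are the parental types, so the F1 was d dw + / + + v.
The two rarest classes, + dw + and d + v, are the double crossovers. Comparing them with the parentals, only the d allele has switched, so d is the middle locus and the order is v – d – dw.
Crossovers in the v–d interval produce the single-crossover classes d dw v and + + + (12 + 13 = 25) plus the double crossovers (3).
RF(v–d) = (25 + 3) / 500 = 28/500 = 0.0560 → 5.6 cM.

5.6 cM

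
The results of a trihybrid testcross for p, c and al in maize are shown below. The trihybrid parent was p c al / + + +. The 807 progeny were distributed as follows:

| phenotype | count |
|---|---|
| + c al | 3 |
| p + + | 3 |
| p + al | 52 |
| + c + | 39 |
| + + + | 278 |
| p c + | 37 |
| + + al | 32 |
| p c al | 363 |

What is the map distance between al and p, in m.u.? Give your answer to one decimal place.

9.3 m.u.

The two rarest classes, + c al and p + +, are the double crossovers. Comparing them with the parentals, only the p allele has switched, so p is the middle locus and the order is al – p – c.
Crossovers in the al–p interval produce the single-crossover classes p c + and + + al (37 + 32 = 69) plus the double crossovers (6).
RF(al–p) = (69 + 6) / 807 = 75/807 = 0.0929 → 9.3 m.u.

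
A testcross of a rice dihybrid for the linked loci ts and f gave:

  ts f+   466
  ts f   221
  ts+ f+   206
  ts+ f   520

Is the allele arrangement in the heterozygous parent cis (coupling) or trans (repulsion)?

trans

The two most frequent classes are ts+ f (520) and ts f+ (466); these are the parental (non-recombinant) types.
So the F1 carried ts+ f on one chromosome and ts f+ on the other — the recessive alleles are on opposite chromosomes (trans / repulsion).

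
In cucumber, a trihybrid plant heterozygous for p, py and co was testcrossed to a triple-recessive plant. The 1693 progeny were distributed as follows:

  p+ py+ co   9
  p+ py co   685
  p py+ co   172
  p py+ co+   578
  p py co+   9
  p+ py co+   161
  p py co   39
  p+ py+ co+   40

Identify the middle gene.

py

The two most frequent reciprocal classes, p+ py co and p py+ co+, are the parental types, so the F1 was p+ py co / p py+ co+.
The two rarest classes, p+ py+ co and p py co+, are the double crossovers. Comparing them with the parentals, only the py allele has switched, so py is the middle locus and the order is p – py – co.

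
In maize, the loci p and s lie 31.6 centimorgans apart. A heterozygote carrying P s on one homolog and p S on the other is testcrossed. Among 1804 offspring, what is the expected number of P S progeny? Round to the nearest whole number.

A map distance of 31.6 centimorgans corresponds to a recombination frequency of 0.316.
The F1 is P s / p S, so P S is a recombinant gamete class with expected frequency r/2 = 0.316/2 = 0.1580.
Expected number = 0.1580 × 1804 = 285.03 ≈ 285.

285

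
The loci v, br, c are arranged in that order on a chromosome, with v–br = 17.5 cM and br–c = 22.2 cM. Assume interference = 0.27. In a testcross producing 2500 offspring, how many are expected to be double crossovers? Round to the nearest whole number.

Map distances give recombination frequencies of 0.175 and 0.222 for the two intervals.
With interference 0.27 (so coincidence = 0.73), expected double-crossover frequency = 0.175 × 0.222 × 0.73 = 0.02836.
Expected number = 0.02836 × 2500 = 70.90 ≈ 71.

71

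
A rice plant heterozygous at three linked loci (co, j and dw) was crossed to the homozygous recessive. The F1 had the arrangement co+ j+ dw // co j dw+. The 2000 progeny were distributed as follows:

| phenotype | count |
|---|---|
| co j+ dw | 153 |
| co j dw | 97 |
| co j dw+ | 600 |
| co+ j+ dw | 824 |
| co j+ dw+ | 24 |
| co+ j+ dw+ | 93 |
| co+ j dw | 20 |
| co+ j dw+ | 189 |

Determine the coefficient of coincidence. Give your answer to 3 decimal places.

The two rarest classes, co+ j dw and co j+ dw+, are the double crossovers. Comparing them with the parentals, only the j allele has switched, so j is the middle locus and the order is co – j – dw.
co–j: (342 + 44)/2000 = 0.1930; j–dw: (190 + 44)/2000 = 0.1170.
Expected DCO frequency = 0.1930 × 0.1170 ≈ 0.02258; observed = 44/2000 ≈ 0.02200.
Coefficient of coincidence = 0.02200/0.02258 ≈ 0.974.

0.974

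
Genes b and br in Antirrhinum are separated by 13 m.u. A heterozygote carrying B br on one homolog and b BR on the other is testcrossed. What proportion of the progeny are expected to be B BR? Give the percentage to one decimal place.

A map distance of 13 m.u. corresponds to a recombination frequency of 0.130.
The F1 is B br / b BR, so B BR is a recombinant gamete class with expected frequency r/2 = 0.130/2 = 0.0650.
That is 0.0650 = 6.5% of the progeny.

6.5%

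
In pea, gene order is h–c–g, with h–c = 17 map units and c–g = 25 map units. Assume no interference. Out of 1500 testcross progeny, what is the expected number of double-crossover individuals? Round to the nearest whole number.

64

Map distances give recombination frequencies of 0.170 and 0.250 for the two intervals.
With no interference, expected double-crossover frequency = 0.170 × 0.250 = 0.04250.
Expected number = 0.04250 × 1500 = 63.75 ≈ 64.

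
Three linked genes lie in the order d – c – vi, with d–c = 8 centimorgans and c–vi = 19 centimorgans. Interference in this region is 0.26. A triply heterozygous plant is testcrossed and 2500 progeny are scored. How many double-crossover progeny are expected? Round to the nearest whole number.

Map distances give recombination frequencies of 0.080 and 0.190 for the two intervals.
With interference 0.26 (so coincidence = 0.74), expected double-crossover frequency = 0.080 × 0.190 × 0.74 = 0.01125.
Expected number = 0.01125 × 2500 = 28.12 ≈ 28.

28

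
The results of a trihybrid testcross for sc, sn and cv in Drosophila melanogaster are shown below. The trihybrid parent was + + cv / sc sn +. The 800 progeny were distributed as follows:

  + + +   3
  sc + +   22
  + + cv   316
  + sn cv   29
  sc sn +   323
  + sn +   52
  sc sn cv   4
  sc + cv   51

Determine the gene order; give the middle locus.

cv

The two rarest classes, + + + and sc sn cv, are the double crossovers. Comparing them with the parentals, only the cv allele has switched, so cv is the middle locus and the order is sc – cv – sn.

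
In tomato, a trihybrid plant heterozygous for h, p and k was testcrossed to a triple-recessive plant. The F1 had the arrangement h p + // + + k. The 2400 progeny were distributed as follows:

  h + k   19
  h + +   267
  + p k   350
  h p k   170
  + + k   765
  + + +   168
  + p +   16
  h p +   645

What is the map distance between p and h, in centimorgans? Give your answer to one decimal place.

The two rarest classes, + p + and h + k, are the double crossovers. Comparing them with the parentals, only the h allele has switched, so h is the middle locus and the order is p – h – k.
Crossovers in the p–h interval produce the single-crossover classes h + + and + p k (267 + 350 = 617) plus the double crossovers (35).
RF(p–h) = (617 + 35) / 2400 = 652/2400 = 0.2717 → 27.2 centimorgans.

27.2 centimorgans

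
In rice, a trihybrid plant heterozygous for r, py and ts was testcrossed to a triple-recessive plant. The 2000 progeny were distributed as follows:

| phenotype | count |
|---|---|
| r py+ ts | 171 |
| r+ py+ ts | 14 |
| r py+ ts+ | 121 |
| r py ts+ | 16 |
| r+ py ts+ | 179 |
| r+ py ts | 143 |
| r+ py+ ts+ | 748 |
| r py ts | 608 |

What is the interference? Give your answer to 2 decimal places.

The two most frequent reciprocal classes, r+ py+ ts+ and r py ts, are the parental types, so the F1 was r+ py+ ts+ / r py ts.
The two rarest classes, r+ py+ ts and r py ts+, are the double crossovers. Comparing them with the parentals, only the ts allele has switched, so ts is the middle locus and the order is py – ts – r.
py–ts: (350 + 30)/2000 = 0.1900; ts–r: (264 + 30)/2000 = 0.1470.
Expected DCO frequency = 0.1900 × 0.1470 ≈ 0.02793; observed = 30/2000 ≈ 0.01500.
Coefficient of coincidence = 0.01500/0.02793 ≈ 0.54; interference = 1 − 0.54 = 0.46.

0.46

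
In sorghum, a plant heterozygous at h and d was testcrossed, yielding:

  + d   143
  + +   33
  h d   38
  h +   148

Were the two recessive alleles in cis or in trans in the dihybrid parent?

trans

The two most frequent classes are + d (143) and h + (148); these are the parental (non-recombinant) types.
So the F1 carried + d on one chromosome and h + on the other — the recessive alleles are on opposite chromosomes (trans / repulsion).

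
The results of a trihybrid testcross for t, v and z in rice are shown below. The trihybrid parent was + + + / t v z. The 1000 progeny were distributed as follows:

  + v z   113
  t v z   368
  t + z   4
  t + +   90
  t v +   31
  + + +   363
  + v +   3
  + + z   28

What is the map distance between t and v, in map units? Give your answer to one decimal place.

The two rarest classes, + v + and t + z, are the double crossovers. Comparing them with the parentals, only the v allele has switched, so v is the middle locus and the order is t – v – z.
Crossovers in the t–v interval produce the single-crossover classes t + + and + v z (90 + 113 = 203) plus the double crossovers (7).
RF(t–v) = (203 + 7) / 1000 = 210/1000 = 0.2100 → 21.0 map units.

21.0 map units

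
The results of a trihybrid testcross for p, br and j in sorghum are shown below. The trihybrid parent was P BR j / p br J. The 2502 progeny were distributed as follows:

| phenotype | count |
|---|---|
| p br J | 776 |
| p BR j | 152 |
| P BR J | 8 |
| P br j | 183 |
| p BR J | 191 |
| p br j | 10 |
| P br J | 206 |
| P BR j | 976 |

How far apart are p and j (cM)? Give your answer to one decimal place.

15.0 cM

The two rarest classes, P BR J and p br j, are the double crossovers. Comparing them with the parentals, only the j allele has switched, so j is the middle locus and the order is br – j – p.
Crossovers in the j–p interval produce the single-crossover classes p BR j and P br J (152 + 206 = 358) plus the double crossovers (18).
RF(j–p) = (358 + 18) / 2502 = 376/2502 = 0.1503 → 15.0 cM.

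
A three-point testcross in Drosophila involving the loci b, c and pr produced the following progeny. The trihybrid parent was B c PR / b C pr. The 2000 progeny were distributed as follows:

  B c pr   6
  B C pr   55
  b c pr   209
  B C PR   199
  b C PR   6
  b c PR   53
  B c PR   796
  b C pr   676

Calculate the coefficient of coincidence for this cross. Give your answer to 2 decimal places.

The two rarest classes, B c pr and b C PR, are the double crossovers. Comparing them with the parentals, only the pr allele has switched, so pr is the middle locus and the order is b – pr – c.
b–pr: (108 + 12)/2000 = 0.0600; pr–c: (408 + 12)/2000 = 0.2100.
Expected DCO frequency = 0.0600 × 0.2100 ≈ 0.01260; observed = 12/2000 ≈ 0.00600.
Coefficient of coincidence = 0.00600/0.01260 ≈ 0.48.

0.48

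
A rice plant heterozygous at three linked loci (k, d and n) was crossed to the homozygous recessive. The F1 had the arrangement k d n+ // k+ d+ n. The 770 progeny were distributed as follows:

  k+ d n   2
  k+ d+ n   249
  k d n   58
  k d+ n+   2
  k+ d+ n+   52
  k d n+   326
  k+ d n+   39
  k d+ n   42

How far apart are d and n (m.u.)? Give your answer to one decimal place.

The two rarest classes, k d+ n+ and k+ d n, are the double crossovers. Comparing them with the parentals, only the d allele has switched, so d is the middle locus and the order is n – d – k.
Crossovers in the n–d interval produce the single-crossover classes k d n and k+ d+ n+ (58 + 52 = 110) plus the double crossovers (4).
RF(n–d) = (110 + 4) / 770 = 114/770 = 0.1481 → 14.8 m.u.

14.8 m.u.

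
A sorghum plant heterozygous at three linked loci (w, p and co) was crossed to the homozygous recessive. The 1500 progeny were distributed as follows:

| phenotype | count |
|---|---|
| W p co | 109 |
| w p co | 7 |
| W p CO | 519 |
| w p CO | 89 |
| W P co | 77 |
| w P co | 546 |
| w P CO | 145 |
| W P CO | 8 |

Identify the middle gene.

The two most frequent reciprocal classes, w P co and W p CO, are the parental types, so the F1 was w P co / W p CO.
The two rarest classes, w p co and W P CO, are the double crossovers. Comparing them with the parentals, only the p allele has switched, so p is the middle locus and the order is w – p – co.

p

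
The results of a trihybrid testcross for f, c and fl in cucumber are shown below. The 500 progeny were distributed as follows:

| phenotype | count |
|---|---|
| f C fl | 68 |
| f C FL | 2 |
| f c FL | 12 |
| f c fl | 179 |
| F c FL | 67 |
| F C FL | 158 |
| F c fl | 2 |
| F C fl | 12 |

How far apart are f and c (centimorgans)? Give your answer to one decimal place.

27.8 centimorgans

The two most frequent reciprocal classes, F C FL and f c fl, are the parental types, so the F1 was F C FL / f c fl.
The two rarest classes, f C FL and F c fl, are the double crossovers. Comparing them with the parentals, only the f allele has switched, so f is the middle locus and the order is fl – f – c.
Crossovers in the f–c interval produce the single-crossover classes F c FL and f C fl (67 + 68 = 135) plus the double crossovers (4).
RF(f–c) = (135 + 4) / 500 = 139/500 = 0.2780 → 27.8 centimorgans.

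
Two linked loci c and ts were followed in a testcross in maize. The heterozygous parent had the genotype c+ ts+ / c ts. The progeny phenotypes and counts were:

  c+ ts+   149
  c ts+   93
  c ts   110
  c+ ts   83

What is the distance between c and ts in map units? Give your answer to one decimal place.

40.5 map units

The recombinant classes are c+ ts and c ts+: 83 + 93 = 176.
Recombination frequency = 176/435 = 0.4046 ≈ 40.5%, i.e. 40.5 map units.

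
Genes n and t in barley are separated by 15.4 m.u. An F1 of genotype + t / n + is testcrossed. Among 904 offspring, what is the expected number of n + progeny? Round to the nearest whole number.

382

A map distance of 15.4 m.u. corresponds to a recombination frequency of 0.154.
The F1 is + t / n +, so n + is a parental gamete class with expected frequency (1 − r)/2 = 0.846/2 = 0.4230.
Expected number = 0.4230 × 904 = 382.39 ≈ 382.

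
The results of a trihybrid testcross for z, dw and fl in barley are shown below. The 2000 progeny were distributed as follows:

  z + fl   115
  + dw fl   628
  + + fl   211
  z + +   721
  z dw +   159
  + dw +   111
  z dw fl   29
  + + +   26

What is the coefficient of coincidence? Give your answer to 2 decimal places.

0.92

The two most frequent reciprocal classes, z + + and + dw fl, are the parental types, so the F1 was z + + / + dw fl.
The two rarest classes, + + + and z dw fl, are the double crossovers. Comparing them with the parentals, only the z allele has switched, so z is the middle locus and the order is dw – z – fl.
dw–z: (370 + 55)/2000 = 0.2125; z–fl: (226 + 55)/2000 = 0.1405.
Expected DCO frequency = 0.2125 × 0.1405 ≈ 0.02986; observed = 55/2000 ≈ 0.02750.
Coefficient of coincidence = 0.02750/0.02986 ≈ 0.92.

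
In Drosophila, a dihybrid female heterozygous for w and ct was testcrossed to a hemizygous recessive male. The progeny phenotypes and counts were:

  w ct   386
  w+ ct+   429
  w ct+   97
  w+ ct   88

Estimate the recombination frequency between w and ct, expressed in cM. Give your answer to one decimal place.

The two most frequent classes, w+ ct+ (429) and w ct (386), are the parental types, so the F1 was w+ ct+ / w ct.
The recombinant classes are w+ ct and w ct+: 88 + 97 = 185.
Recombination frequency = 185/1000 = 0.1850 ≈ 18.5%, i.e. 18.5 cM.

18.5 cM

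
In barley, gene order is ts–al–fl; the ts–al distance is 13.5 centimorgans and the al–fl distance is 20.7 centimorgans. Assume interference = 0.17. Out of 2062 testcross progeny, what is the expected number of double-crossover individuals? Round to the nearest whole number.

48

Map distances give recombination frequencies of 0.135 and 0.207 for the two intervals.
With interference 0.17 (so coincidence = 0.83), expected double-crossover frequency = 0.135 × 0.207 × 0.83 = 0.02319.
Expected number = 0.02319 × 2062 = 47.83 ≈ 48.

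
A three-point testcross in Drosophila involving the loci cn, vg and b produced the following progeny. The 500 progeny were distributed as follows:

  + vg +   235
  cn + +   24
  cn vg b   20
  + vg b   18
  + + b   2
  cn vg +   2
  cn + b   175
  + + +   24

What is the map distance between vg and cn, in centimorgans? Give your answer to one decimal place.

9.6 centimorgans

The two most frequent reciprocal classes, cn + b and + vg +, are the parental types, so the F1 was cn + b / + vg +.
The two rarest classes, + + b and cn vg +, are the double crossovers. Comparing them with the parentals, only the cn allele has switched, so cn is the middle locus and the order is vg – cn – b.
Crossovers in the vg–cn interval produce the single-crossover classes cn vg b and + + + (20 + 24 = 44) plus the double crossovers (4).
RF(vg–cn) = (44 + 4) / 500 = 48/500 = 0.0960 → 9.6 centimorgans.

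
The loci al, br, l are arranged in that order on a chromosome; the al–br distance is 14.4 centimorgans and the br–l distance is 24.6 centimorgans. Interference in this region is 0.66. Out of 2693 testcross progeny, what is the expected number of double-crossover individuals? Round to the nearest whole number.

Map distances give recombination frequencies of 0.144 and 0.246 for the two intervals.
With interference 0.66 (so coincidence = 0.34), expected double-crossover frequency = 0.144 × 0.246 × 0.34 = 0.01204.
Expected number = 0.01204 × 2693 = 32.43 ≈ 32.

32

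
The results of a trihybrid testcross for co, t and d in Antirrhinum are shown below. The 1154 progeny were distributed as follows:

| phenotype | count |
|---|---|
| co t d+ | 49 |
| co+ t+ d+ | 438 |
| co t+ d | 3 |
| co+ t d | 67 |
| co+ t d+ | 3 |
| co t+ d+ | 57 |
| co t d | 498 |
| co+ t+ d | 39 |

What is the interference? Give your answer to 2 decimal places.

0.43

The two most frequent reciprocal classes, co+ t+ d+ and co t d, are the parental types, so the F1 was co+ t+ d+ / co t d.
The two rarest classes, co+ t d+ and co t+ d, are the double crossovers. Comparing them with the parentals, only the t allele has switched, so t is the middle locus and the order is co – t – d.
co–t: (124 + 6)/1154 = 0.1127; t–d: (88 + 6)/1154 = 0.0815.
Expected DCO frequency = 0.1127 × 0.0815 ≈ 0.00919; observed = 6/1154 ≈ 0.00520.
Coefficient of coincidence = 0.00520/0.00919 ≈ 0.57; interference = 1 − 0.57 = 0.43.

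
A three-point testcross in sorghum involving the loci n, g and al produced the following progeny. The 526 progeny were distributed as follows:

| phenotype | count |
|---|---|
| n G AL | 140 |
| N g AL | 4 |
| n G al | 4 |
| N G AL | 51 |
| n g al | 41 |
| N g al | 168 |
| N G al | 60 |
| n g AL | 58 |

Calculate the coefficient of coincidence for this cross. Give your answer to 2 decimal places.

The two most frequent reciprocal classes, N g al and n G AL, are the parental types, so the F1 was N g al / n G AL.
The two rarest classes, N g AL and n G al, are the double crossovers. Comparing them with the parentals, only the al allele has switched, so al is the middle locus and the order is g – al – n.
g–al: (118 + 8)/526 = 0.2395; al–n: (92 + 8)/526 = 0.1901.
Expected DCO frequency = 0.2395 × 0.1901 ≈ 0.04553; observed = 8/526 ≈ 0.01521.
Coefficient of coincidence = 0.01521/0.04553 ≈ 0.33.

0.33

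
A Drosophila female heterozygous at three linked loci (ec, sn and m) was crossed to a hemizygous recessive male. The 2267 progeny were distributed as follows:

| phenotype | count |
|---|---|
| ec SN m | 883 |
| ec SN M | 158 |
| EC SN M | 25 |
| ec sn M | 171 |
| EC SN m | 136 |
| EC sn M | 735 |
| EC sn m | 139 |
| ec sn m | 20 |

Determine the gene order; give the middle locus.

sn

The two most frequent reciprocal classes, EC sn M and ec SN m, are the parental types, so the F1 was EC sn M / ec SN m.
The two rarest classes, EC SN M and ec sn m, are the double crossovers. Comparing them with the parentals, only the sn allele has switched, so sn is the middle locus and the order is m – sn – ec.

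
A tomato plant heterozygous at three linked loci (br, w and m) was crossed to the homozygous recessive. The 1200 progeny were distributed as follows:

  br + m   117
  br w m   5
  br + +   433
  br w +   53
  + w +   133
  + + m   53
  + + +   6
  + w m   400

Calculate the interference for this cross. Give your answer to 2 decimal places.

The two most frequent reciprocal classes, br + + and + w m, are the parental types, so the F1 was br + + / + w m.
The two rarest classes, + + + and br w m, are the double crossovers. Comparing them with the parentals, only the br allele has switched, so br is the middle locus and the order is w – br – m.
w–br: (106 + 11)/1200 = 0.0975; br–m: (250 + 11)/1200 = 0.2175.
Expected DCO frequency = 0.0975 × 0.2175 ≈ 0.02121; observed = 11/1200 ≈ 0.00917.
Coefficient of coincidence = 0.00917/0.02121 ≈ 0.43; interference = 1 − 0.43 = 0.57.

0.57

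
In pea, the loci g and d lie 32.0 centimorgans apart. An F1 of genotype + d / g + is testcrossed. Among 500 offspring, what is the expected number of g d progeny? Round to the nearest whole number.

80

A map distance of 32.0 centimorgans corresponds to a recombination frequency of 0.320.
The F1 is + d / g +, so g d is a recombinant gamete class with expected frequency r/2 = 0.320/2 = 0.1600.
Expected number = 0.1600 × 500 = 80.00 ≈ 80.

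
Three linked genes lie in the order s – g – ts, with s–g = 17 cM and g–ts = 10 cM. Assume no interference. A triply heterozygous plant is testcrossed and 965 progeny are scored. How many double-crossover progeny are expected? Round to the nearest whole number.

16

Map distances give recombination frequencies of 0.170 and 0.100 for the two intervals.
With no interference, expected double-crossover frequency = 0.170 × 0.100 = 0.01700.
Expected number = 0.01700 × 965 = 16.41 ≈ 16.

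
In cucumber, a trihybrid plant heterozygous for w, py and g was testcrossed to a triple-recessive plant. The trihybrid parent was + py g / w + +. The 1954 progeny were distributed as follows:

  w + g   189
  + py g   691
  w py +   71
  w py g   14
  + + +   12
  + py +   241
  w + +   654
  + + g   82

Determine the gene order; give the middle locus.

The two rarest classes, w py g and + + +, are the double crossovers. Comparing them with the parentals, only the w allele has switched, so w is the middle locus and the order is py – w – g.

w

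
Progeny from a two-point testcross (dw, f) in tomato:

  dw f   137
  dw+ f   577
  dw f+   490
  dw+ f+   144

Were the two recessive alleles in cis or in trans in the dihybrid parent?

The two most frequent classes are dw+ f (577) and dw f+ (490); these are the parental (non-recombinant) types.
So the F1 carried dw+ f on one chromosome and dw f+ on the other — the recessive alleles are on opposite chromosomes (trans / repulsion).

trans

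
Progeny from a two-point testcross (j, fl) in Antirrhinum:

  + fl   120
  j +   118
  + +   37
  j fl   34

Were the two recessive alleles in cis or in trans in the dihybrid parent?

trans

The two most frequent classes are + fl (120) and j + (118); these are the parental (non-recombinant) types.
So the F1 carried + fl on one chromosome and j + on the other — the recessive alleles are on opposite chromosomes (trans / repulsion).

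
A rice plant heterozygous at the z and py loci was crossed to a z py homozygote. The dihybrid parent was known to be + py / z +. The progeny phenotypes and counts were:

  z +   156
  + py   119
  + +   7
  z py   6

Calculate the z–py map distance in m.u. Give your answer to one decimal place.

4.5 m.u.

The recombinant classes are + + and z py: 7 + 6 = 13.
Recombination frequency = 13/288 = 0.0451 ≈ 4.5%, i.e. 4.5 m.u.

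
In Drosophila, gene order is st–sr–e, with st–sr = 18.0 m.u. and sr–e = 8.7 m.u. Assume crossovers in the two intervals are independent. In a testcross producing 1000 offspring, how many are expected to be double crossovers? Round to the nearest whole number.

16

Map distances give recombination frequencies of 0.180 and 0.087 for the two intervals.
With no interference, expected double-crossover frequency = 0.180 × 0.087 = 0.01566.
Expected number = 0.01566 × 1000 = 15.66 ≈ 16.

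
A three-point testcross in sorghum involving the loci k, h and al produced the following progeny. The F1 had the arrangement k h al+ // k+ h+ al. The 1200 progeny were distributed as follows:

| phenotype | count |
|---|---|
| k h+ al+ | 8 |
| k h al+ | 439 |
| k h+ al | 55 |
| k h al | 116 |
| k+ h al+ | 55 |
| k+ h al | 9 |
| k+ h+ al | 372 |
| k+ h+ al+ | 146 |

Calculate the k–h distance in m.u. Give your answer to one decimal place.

The two rarest classes, k h+ al+ and k+ h al, are the double crossovers. Comparing them with the parentals, only the h allele has switched, so h is the middle locus and the order is al – h – k.
Crossovers in the h–k interval produce the single-crossover classes k+ h al+ and k h+ al (55 + 55 = 110) plus the double crossovers (17).
RF(h–k) = (110 + 17) / 1200 = 127/1200 = 0.1058 → 10.6 m.u.

10.6 m.u.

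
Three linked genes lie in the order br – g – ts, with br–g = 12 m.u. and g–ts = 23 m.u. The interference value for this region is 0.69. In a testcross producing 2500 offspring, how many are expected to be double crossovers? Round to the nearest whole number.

21

Map distances give recombination frequencies of 0.120 and 0.230 for the two intervals.
With interference 0.69 (so coincidence = 0.31), expected double-crossover frequency = 0.120 × 0.230 × 0.31 = 0.00856.
Expected number = 0.00856 × 2500 = 21.39 ≈ 21.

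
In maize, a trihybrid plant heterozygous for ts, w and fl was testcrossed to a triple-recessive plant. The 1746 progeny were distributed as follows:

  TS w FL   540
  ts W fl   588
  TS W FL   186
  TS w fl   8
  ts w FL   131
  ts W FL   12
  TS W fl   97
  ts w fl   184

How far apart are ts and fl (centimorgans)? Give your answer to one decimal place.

The two most frequent reciprocal classes, TS w FL and ts W fl, are the parental types, so the F1 was TS w FL / ts W fl.
The two rarest classes, TS w fl and ts W FL, are the double crossovers. Comparing them with the parentals, only the fl allele has switched, so fl is the middle locus and the order is w – fl – ts.
Crossovers in the fl–ts interval produce the single-crossover classes ts w FL and TS W fl (131 + 97 = 228) plus the double crossovers (20).
RF(fl–ts) = (228 + 20) / 1746 = 248/1746 = 0.1420 → 14.2 centimorgans.

14.2 centimorgans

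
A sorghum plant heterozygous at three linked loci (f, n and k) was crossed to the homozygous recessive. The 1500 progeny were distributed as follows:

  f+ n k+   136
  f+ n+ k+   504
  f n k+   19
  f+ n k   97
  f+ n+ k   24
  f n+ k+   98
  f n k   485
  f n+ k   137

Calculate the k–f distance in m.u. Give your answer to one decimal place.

The two most frequent reciprocal classes, f n k and f+ n+ k+, are the parental types, so the F1 was f n k / f+ n+ k+.
The two rarest classes, f n k+ and f+ n+ k, are the double crossovers. Comparing them with the parentals, only the k allele has switched, so k is the middle locus and the order is f – k – n.
Crossovers in the f–k interval produce the single-crossover classes f+ n k and f n+ k+ (97 + 98 = 195) plus the double crossovers (43).
RF(f–k) = (195 + 43) / 1500 = 238/1500 = 0.1587 → 15.9 m.u.

15.9 m.u.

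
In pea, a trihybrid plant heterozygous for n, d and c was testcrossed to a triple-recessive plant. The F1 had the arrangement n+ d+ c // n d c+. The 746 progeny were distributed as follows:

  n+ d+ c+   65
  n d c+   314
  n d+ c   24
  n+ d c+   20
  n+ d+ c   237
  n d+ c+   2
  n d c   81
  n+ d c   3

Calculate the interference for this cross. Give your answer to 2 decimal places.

0.50

The two rarest classes, n+ d c and n d+ c+, are the double crossovers. Comparing them with the parentals, only the d allele has switched, so d is the middle locus and the order is c – d – n.
c–d: (146 + 5)/746 = 0.2024; d–n: (44 + 5)/746 = 0.0657.
Expected DCO frequency = 0.2024 × 0.0657 ≈ 0.01330; observed = 5/746 ≈ 0.00670.
Coefficient of coincidence = 0.00670/0.01330 ≈ 0.50; interference = 1 − 0.50 = 0.50.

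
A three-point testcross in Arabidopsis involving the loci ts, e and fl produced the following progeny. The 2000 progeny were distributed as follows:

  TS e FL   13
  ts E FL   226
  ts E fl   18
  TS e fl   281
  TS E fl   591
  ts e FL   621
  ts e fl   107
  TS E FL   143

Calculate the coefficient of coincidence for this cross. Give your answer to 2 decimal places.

The two most frequent reciprocal classes, TS E fl and ts e FL, are the parental types, so the F1 was TS E fl / ts e FL.
The two rarest classes, ts E fl and TS e FL, are the double crossovers. Comparing them with the parentals, only the ts allele has switched, so ts is the middle locus and the order is e – ts – fl.
e–ts: (507 + 31)/2000 = 0.2690; ts–fl: (250 + 31)/2000 = 0.1405.
Expected DCO frequency = 0.2690 × 0.1405 ≈ 0.03779; observed = 31/2000 ≈ 0.01550.
Coefficient of coincidence = 0.01550/0.03779 ≈ 0.41.

0.41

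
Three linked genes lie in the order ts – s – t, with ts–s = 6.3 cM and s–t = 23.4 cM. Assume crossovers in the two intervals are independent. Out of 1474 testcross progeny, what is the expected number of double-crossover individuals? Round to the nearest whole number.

Map distances give recombination frequencies of 0.063 and 0.234 for the two intervals.
With no interference, expected double-crossover frequency = 0.063 × 0.234 = 0.01474.
Expected number = 0.01474 × 1474 = 21.73 ≈ 22.

22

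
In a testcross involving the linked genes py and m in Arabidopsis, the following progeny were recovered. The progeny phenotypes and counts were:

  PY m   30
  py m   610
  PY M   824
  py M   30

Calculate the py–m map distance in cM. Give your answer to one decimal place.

The two most frequent classes, PY M (824) and py m (610), are the parental types, so the F1 was PY M / py m.
The recombinant classes are PY m and py M: 30 + 30 = 60.
Recombination frequency = 60/1494 = 0.0402 ≈ 4.0%, i.e. 4.0 cM.

4.0 cM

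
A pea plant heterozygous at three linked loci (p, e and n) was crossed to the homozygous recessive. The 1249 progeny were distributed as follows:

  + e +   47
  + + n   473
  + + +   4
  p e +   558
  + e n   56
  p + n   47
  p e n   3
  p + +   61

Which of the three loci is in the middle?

The two most frequent reciprocal classes, + + n and p e +, are the parental types, so the F1 was + + n / p e +.
The two rarest classes, + + + and p e n, are the double crossovers. Comparing them with the parentals, only the n allele has switched, so n is the middle locus and the order is p – n – e.

n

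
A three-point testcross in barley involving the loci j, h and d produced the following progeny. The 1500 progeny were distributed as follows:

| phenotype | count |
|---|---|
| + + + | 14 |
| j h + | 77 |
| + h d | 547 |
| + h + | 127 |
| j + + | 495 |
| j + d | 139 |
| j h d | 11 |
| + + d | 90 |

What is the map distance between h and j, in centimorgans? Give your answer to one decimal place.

The two most frequent reciprocal classes, + h d and j + +, are the parental types, so the F1 was + h d / j + +.
The two rarest classes, j h d and + + +, are the double crossovers. Comparing them with the parentals, only the j allele has switched, so j is the middle locus and the order is h – j – d.
Crossovers in the h–j interval produce the single-crossover classes + + d and j h + (90 + 77 = 167) plus the double crossovers (25).
RF(h–j) = (167 + 25) / 1500 = 192/1500 = 0.1280 → 12.8 centimorgans.

12.8 centimorgans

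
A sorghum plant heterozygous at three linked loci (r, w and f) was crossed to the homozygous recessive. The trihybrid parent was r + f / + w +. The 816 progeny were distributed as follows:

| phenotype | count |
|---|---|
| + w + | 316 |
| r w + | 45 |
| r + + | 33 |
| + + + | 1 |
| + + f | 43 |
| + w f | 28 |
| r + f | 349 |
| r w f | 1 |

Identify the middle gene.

The two rarest classes, r w f and + + +, are the double crossovers. Comparing them with the parentals, only the w allele has switched, so w is the middle locus and the order is f – w – r.

w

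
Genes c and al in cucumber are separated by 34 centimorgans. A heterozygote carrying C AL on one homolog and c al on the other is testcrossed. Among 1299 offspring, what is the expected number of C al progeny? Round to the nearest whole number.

A map distance of 34 centimorgans corresponds to a recombination frequency of 0.340.
The F1 is C AL / c al, so C al is a recombinant gamete class with expected frequency r/2 = 0.340/2 = 0.1700.
Expected number = 0.1700 × 1299 = 220.83 ≈ 221.

221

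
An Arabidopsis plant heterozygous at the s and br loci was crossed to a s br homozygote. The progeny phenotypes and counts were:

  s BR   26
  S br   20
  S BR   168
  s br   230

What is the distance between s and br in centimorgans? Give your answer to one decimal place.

10.4 centimorgans

The two most frequent classes, S BR (168) and s br (230), are the parental types, so the F1 was S BR / s br.
The recombinant classes are S br and s BR: 20 + 26 = 46.
Recombination frequency = 46/444 = 0.1036 ≈ 10.4%, i.e. 10.4 centimorgans.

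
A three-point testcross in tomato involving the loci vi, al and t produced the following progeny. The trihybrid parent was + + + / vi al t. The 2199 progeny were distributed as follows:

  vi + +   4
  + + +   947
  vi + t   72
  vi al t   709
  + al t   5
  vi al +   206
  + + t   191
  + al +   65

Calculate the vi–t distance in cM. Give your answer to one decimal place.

The two rarest classes, vi + + and + al t, are the double crossovers. Comparing them with the parentals, only the vi allele has switched, so vi is the middle locus and the order is t – vi – al.
Crossovers in the t–vi interval produce the single-crossover classes + + t and vi al + (191 + 206 = 397) plus the double crossovers (9).
RF(t–vi) = (397 + 9) / 2199 = 406/2199 = 0.1846 → 18.5 cM.

18.5 cM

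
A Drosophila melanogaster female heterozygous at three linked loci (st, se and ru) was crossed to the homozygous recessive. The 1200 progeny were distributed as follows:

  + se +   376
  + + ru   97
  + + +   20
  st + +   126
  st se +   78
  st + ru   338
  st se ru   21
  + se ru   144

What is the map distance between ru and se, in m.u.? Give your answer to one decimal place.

The two most frequent reciprocal classes, + se + and st + ru, are the parental types, so the F1 was + se + / st + ru.
The two rarest classes, + + + and st se ru, are the double crossovers. Comparing them with the parentals, only the se allele has switched, so se is the middle locus and the order is st – se – ru.
Crossovers in the se–ru interval produce the single-crossover classes + se ru and st + + (144 + 126 = 270) plus the double crossovers (41).
RF(se–ru) = (270 + 41) / 1200 = 311/1200 = 0.2592 → 25.9 m.u.

25.9 m.u.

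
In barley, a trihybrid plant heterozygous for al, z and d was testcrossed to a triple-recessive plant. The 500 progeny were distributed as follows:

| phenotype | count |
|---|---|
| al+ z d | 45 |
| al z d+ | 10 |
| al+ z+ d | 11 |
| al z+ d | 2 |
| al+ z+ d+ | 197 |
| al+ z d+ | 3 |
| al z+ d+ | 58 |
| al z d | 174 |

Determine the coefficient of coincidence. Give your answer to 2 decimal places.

0.89

The two most frequent reciprocal classes, al z d and al+ z+ d+, are the parental types, so the F1 was al z d / al+ z+ d+.
The two rarest classes, al z+ d and al+ z d+, are the double crossovers. Comparing them with the parentals, only the z allele has switched, so z is the middle locus and the order is d – z – al.
d–z: (21 + 5)/500 = 0.0520; z–al: (103 + 5)/500 = 0.2160.
Expected DCO frequency = 0.0520 × 0.2160 ≈ 0.01123; observed = 5/500 ≈ 0.01000.
Coefficient of coincidence = 0.01000/0.01123 ≈ 0.89.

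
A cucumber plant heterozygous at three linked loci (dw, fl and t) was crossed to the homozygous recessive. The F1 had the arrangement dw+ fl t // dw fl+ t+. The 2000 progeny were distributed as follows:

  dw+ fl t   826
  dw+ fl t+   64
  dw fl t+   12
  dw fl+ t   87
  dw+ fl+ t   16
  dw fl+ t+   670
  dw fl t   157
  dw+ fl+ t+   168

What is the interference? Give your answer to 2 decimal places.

The two rarest classes, dw+ fl+ t and dw fl t+, are the double crossovers. Comparing them with the parentals, only the fl allele has switched, so fl is the middle locus and the order is dw – fl – t.
dw–fl: (325 + 28)/2000 = 0.1765; fl–t: (151 + 28)/2000 = 0.0895.
Expected DCO frequency = 0.1765 × 0.0895 ≈ 0.01580; observed = 28/2000 ≈ 0.01400.
Coefficient of coincidence = 0.01400/0.01580 ≈ 0.89; interference = 1 − 0.89 = 0.11.

0.11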